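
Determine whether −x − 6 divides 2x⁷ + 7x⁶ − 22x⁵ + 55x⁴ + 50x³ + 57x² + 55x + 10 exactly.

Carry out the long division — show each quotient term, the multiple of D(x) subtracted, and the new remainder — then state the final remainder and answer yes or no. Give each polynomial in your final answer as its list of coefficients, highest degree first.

Step 1: lead(2x⁷ + 7x⁶ − 22x⁵ + 55x⁴ + 50x³ + 57x² + 55x + 10) ÷ lead(D) = 2x⁷ ÷ −x = −2x⁶. Subtract (−2x⁶)·D = 2x⁷ + 12x⁶. Remainder: −5x⁶ − 22x⁵ + 55x⁴ + 50x³ + 57x² + 55x + 10.
Step 2: lead(−5x⁶ − 22x⁵ + 55x⁴ + 50x³ + 57x² + 55x + 10) ÷ lead(D) = −5x⁶ ÷ −x = 5x⁵. Subtract (5x⁵)·D = −5x⁶ − 30x⁵. Remainder: 8x⁵ + 55x⁴ + 50x³ + 57x² + 55x + 10.
Step 3: lead(8x⁵ + 55x⁴ + 50x³ + 57x² + 55x + 10) ÷ lead(D) = 8x⁵ ÷ −x = −8x⁴. Subtract (−8x⁴)·D = 8x⁵ + 48x⁴. Remainder: 7x⁴ + 50x³ + 57x² + 55x + 10.
Step 4: lead(7x⁴ + 50x³ + 57x² + 55x + 10) ÷ lead(D) = 7x⁴ ÷ −x = −7x³. Subtract (−7x³)·D = 7x⁴ + 42x³. Remainder: 8x³ + 57x² + 55x + 10.
Step 5: lead(8x³ + 57x² + 55x + 10) ÷ lead(D) = 8x³ ÷ −x = −8x². Subtract (−8x²)·D = 8x³ + 48x². Remainder: 9x² + 55x + 10.
Step 6: lead(9x² + 55x + 10) ÷ lead(D) = 9x² ÷ −x = −9x. Subtract (−9x)·D = 9x² + 54x. Remainder: x + 10.
Step 7: lead(x + 10) ÷ lead(D) = x ÷ −x = −1. Subtract (−1)·D = x + 6. Remainder: 4.

R = [4], so D(x) is not a factor of P(x). no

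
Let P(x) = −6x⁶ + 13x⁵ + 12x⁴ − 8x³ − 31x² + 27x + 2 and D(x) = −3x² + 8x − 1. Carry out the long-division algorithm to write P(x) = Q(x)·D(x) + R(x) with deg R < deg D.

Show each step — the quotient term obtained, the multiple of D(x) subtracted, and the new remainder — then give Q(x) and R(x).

Step 1: lead(−6x⁶ + 13x⁵ + 12x⁴ − 8x³ − 31x² + 27x + 2) ÷ lead(D) = −6x⁶ ÷ −3x² = 2x⁴. Subtract (2x⁴)·D = −6x⁶ + 16x⁵ − 2x⁴. Remainder: −3x⁵ + 14x⁴ − 8x³ − 31x² + 27x + 2.
Step 2: lead(−3x⁵ + 14x⁴ − 8x³ − 31x² + 27x + 2) ÷ lead(D) = −3x⁵ ÷ −3x² = x³. Subtract (x³)·D = −3x⁵ + 8x⁴ − x³. Remainder: 6x⁴ − 7x³ − 31x² + 27x + 2.
Step 3: lead(6x⁴ − 7x³ − 31x² + 27x + 2) ÷ lead(D) = 6x⁴ ÷ −3x² = −2x². Subtract (−2x²)·D = 6x⁴ − 16x³ + 2x². Remainder: 9x³ − 33x² + 27x + 2.
Step 4: lead(9x³ − 33x² + 27x + 2) ÷ lead(D) = 9x³ ÷ −3x² = −3x. Subtract (−3x)·D = 9x³ − 24x² + 3x. Remainder: −9x² + 24x + 2.
Step 5: lead(−9x² + 24x + 2) ÷ lead(D) = −9x² ÷ −3x² = 3. Subtract (3)·D = −9x² + 24x − 3. Remainder: 5.

Q(x) = 2x⁴ + x³ − 2x² − 3x + 3; R(x) = 5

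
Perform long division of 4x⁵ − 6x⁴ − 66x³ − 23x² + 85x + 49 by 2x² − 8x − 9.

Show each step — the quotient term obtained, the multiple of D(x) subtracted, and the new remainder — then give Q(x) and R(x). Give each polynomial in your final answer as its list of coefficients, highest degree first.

Q = [2, 5, -4, -5]; R = [9, 4]

Step 1: lead(4x⁵ − 6x⁴ − 66x³ − 23x² + 85x + 49) ÷ lead(D) = 4x⁵ ÷ 2x² = 2x³. Subtract (2x³)·D = 4x⁵ − 16x⁴ − 18x³. Remainder: 10x⁴ − 48x³ − 23x² + 85x + 49.
Step 2: lead(10x⁴ − 48x³ − 23x² + 85x + 49) ÷ lead(D) = 10x⁴ ÷ 2x² = 5x². Subtract (5x²)·D = 10x⁴ − 40x³ − 45x². Remainder: −8x³ + 22x² + 85x + 49.
Step 3: lead(−8x³ + 22x² + 85x + 49) ÷ lead(D) = −8x³ ÷ 2x² = −4x. Subtract (−4x)·D = −8x³ + 32x² + 36x. Remainder: −10x² + 49x + 49.
Step 4: lead(−10x² + 49x + 49) ÷ lead(D) = −10x² ÷ 2x² = −5. Subtract (−5)·D = −10x² + 40x + 45. Remainder: 9x + 4.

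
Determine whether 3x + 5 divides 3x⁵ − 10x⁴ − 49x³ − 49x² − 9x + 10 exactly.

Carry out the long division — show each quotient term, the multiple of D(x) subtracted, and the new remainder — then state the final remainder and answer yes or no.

R(x) = 0, so D(x) is a factor of P(x). yes

Step 1: lead(3x⁵ − 10x⁴ − 49x³ − 49x² − 9x + 10) ÷ lead(D) = 3x⁵ ÷ 3x = x⁴. Subtract (x⁴)·D = 3x⁵ + 5x⁴. Remainder: −15x⁴ − 49x³ − 49x² − 9x + 10.
Step 2: lead(−15x⁴ − 49x³ − 49x² − 9x + 10) ÷ lead(D) = −15x⁴ ÷ 3x = −5x³. Subtract (−5x³)·D = −15x⁴ − 25x³. Remainder: −24x³ − 49x² − 9x + 10.
Step 3: lead(−24x³ − 49x² − 9x + 10) ÷ lead(D) = −24x³ ÷ 3x = −8x². Subtract (−8x²)·D = −24x³ − 40x². Remainder: −9x² − 9x + 10.
Step 4: lead(−9x² − 9x + 10) ÷ lead(D) = −9x² ÷ 3x = −3x. Subtract (−3x)·D = −9x² − 15x. Remainder: 6x + 10.
Step 5: lead(6x + 10) ÷ lead(D) = 6x ÷ 3x = 2. Subtract (2)·D = 6x + 10. Remainder: 0.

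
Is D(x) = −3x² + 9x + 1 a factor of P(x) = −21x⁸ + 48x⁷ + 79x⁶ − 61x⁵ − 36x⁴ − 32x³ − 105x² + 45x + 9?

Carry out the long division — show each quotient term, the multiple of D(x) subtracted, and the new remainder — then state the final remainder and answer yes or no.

R(x) = 3, so D(x) is not a factor of P(x). no

Step 1: lead(−21x⁸ + 48x⁷ + 79x⁶ − 61x⁵ − 36x⁴ − 32x³ − 105x² + 45x + 9) ÷ lead(D) = −21x⁸ ÷ −3x² = 7x⁶. Subtract (7x⁶)·D = −21x⁸ + 63x⁷ + 7x⁶. Remainder: −15x⁷ + 72x⁶ − 61x⁵ − 36x⁴ − 32x³ − 105x² + 45x + 9.
Step 2: lead(−15x⁷ + 72x⁶ − 61x⁵ − 36x⁴ − 32x³ − 105x² + 45x + 9) ÷ lead(D) = −15x⁷ ÷ −3x² = 5x⁵. Subtract (5x⁵)·D = −15x⁷ + 45x⁶ + 5x⁵. Remainder: 27x⁶ − 66x⁵ − 36x⁴ − 32x³ − 105x² + 45x + 9.
Step 3: lead(27x⁶ − 66x⁵ − 36x⁴ − 32x³ − 105x² + 45x + 9) ÷ lead(D) = 27x⁶ ÷ −3x² = −9x⁴. Subtract (−9x⁴)·D = 27x⁶ − 81x⁵ − 9x⁴. Remainder: 15x⁵ − 27x⁴ − 32x³ − 105x² + 45x + 9.
Step 4: lead(15x⁵ − 27x⁴ − 32x³ − 105x² + 45x + 9) ÷ lead(D) = 15x⁵ ÷ −3x² = −5x³. Subtract (−5x³)·D = 15x⁵ − 45x⁴ − 5x³. Remainder: 18x⁴ − 27x³ − 105x² + 45x + 9.
Step 5: lead(18x⁴ − 27x³ − 105x² + 45x + 9) ÷ lead(D) = 18x⁴ ÷ −3x² = −6x². Subtract (−6x²)·D = 18x⁴ − 54x³ − 6x². Remainder: 27x³ − 99x² + 45x + 9.
Step 6: lead(27x³ − 99x² + 45x + 9) ÷ lead(D) = 27x³ ÷ −3x² = −9x. Subtract (−9x)·D = 27x³ − 81x² − 9x. Remainder: −18x² + 54x + 9.
Step 7: lead(−18x² + 54x + 9) ÷ lead(D) = −18x² ÷ −3x² = 6. Subtract (6)·D = −18x² + 54x + 6. Remainder: 3.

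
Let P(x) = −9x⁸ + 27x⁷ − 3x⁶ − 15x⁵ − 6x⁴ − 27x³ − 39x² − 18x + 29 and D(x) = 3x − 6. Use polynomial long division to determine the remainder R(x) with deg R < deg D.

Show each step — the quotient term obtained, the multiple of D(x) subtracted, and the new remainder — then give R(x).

Step 1: lead(−9x⁸ + 27x⁷ − 3x⁶ − 15x⁵ − 6x⁴ − 27x³ − 39x² − 18x + 29) ÷ lead(D) = −9x⁸ ÷ 3x = −3x⁷. Subtract (−3x⁷)·D = −9x⁸ + 18x⁷. Remainder: 9x⁷ − 3x⁶ − 15x⁵ − 6x⁴ − 27x³ − 39x² − 18x + 29.
Step 2: lead(9x⁷ − 3x⁶ − 15x⁵ − 6x⁴ − 27x³ − 39x² − 18x + 29) ÷ lead(D) = 9x⁷ ÷ 3x = 3x⁶. Subtract (3x⁶)·D = 9x⁷ − 18x⁶. Remainder: 15x⁶ − 15x⁵ − 6x⁴ − 27x³ − 39x² − 18x + 29.
Step 3: lead(15x⁶ − 15x⁵ − 6x⁴ − 27x³ − 39x² − 18x + 29) ÷ lead(D) = 15x⁶ ÷ 3x = 5x⁵. Subtract (5x⁵)·D = 15x⁶ − 30x⁵. Remainder: 15x⁵ − 6x⁴ − 27x³ − 39x² − 18x + 29.
Step 4: lead(15x⁵ − 6x⁴ − 27x³ − 39x² − 18x + 29) ÷ lead(D) = 15x⁵ ÷ 3x = 5x⁴. Subtract (5x⁴)·D = 15x⁵ − 30x⁴. Remainder: 24x⁴ − 27x³ − 39x² − 18x + 29.
Step 5: lead(24x⁴ − 27x³ − 39x² − 18x + 29) ÷ lead(D) = 24x⁴ ÷ 3x = 8x³. Subtract (8x³)·D = 24x⁴ − 48x³. Remainder: 21x³ − 39x² − 18x + 29.
Step 6: lead(21x³ − 39x² − 18x + 29) ÷ lead(D) = 21x³ ÷ 3x = 7x². Subtract (7x²)·D = 21x³ − 42x². Remainder: 3x² − 18x + 29.
Step 7: lead(3x² − 18x + 29) ÷ lead(D) = 3x² ÷ 3x = x. Subtract (x)·D = 3x² − 6x. Remainder: −12x + 29.
Step 8: lead(−12x + 29) ÷ lead(D) = −12x ÷ 3x = −4. Subtract (−4)·D = −12x + 24. Remainder: 5.

R(x) = 5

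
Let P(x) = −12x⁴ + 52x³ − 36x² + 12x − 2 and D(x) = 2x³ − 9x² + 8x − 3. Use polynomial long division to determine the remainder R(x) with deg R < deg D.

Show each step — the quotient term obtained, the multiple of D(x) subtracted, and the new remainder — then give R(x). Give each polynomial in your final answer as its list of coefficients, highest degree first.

Step 1: lead(−12x⁴ + 52x³ − 36x² + 12x − 2) ÷ lead(D) = −12x⁴ ÷ 2x³ = −6x. Subtract (−6x)·D = −12x⁴ + 54x³ − 48x² + 18x. Remainder: −2x³ + 12x² − 6x − 2.
Step 2: lead(−2x³ + 12x² − 6x − 2) ÷ lead(D) = −2x³ ÷ 2x³ = −1. Subtract (−1)·D = −2x³ + 9x² − 8x + 3. Remainder: 3x² + 2x − 5.

R = [3, 2, -5]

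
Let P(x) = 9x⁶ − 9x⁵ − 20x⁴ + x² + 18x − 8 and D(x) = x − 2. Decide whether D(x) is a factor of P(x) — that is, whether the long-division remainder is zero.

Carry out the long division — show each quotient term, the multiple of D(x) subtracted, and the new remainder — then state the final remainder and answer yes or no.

Step 1: lead(9x⁶ − 9x⁵ − 20x⁴ + x² + 18x − 8) ÷ lead(D) = 9x⁶ ÷ x = 9x⁵. Subtract (9x⁵)·D = 9x⁶ − 18x⁵. Remainder: 9x⁵ − 20x⁴ + x² + 18x − 8.
Step 2: lead(9x⁵ − 20x⁴ + x² + 18x − 8) ÷ lead(D) = 9x⁵ ÷ x = 9x⁴. Subtract (9x⁴)·D = 9x⁵ − 18x⁴. Remainder: −2x⁴ + x² + 18x − 8.
Step 3: lead(−2x⁴ + x² + 18x − 8) ÷ lead(D) = −2x⁴ ÷ x = −2x³. Subtract (−2x³)·D = −2x⁴ + 4x³. Remainder: −4x³ + x² + 18x − 8.
Step 4: lead(−4x³ + x² + 18x − 8) ÷ lead(D) = −4x³ ÷ x = −4x². Subtract (−4x²)·D = −4x³ + 8x². Remainder: −7x² + 18x − 8.
Step 5: lead(−7x² + 18x − 8) ÷ lead(D) = −7x² ÷ x = −7x. Subtract (−7x)·D = −7x² + 14x. Remainder: 4x − 8.
Step 6: lead(4x − 8) ÷ lead(D) = 4x ÷ x = 4. Subtract (4)·D = 4x − 8. Remainder: 0.

R(x) = 0, so D(x) is a factor of P(x). yes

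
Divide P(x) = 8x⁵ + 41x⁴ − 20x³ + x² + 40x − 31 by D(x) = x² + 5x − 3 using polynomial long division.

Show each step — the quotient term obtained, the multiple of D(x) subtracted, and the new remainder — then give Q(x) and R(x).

Step 1: lead(8x⁵ + 41x⁴ − 20x³ + x² + 40x − 31) ÷ lead(D) = 8x⁵ ÷ x² = 8x³. Subtract (8x³)·D = 8x⁵ + 40x⁴ − 24x³. Remainder: x⁴ + 4x³ + x² + 40x − 31.
Step 2: lead(x⁴ + 4x³ + x² + 40x − 31) ÷ lead(D) = x⁴ ÷ x² = x². Subtract (x²)·D = x⁴ + 5x³ − 3x². Remainder: −x³ + 4x² + 40x − 31.
Step 3: lead(−x³ + 4x² + 40x − 31) ÷ lead(D) = −x³ ÷ x² = −x. Subtract (−x)·D = −x³ − 5x² + 3x. Remainder: 9x² + 37x − 31.
Step 4: lead(9x² + 37x − 31) ÷ lead(D) = 9x² ÷ x² = 9. Subtract (9)·D = 9x² + 45x − 27. Remainder: −8x − 4.

Q(x) = 8x³ + x² − x + 9; R(x) = −8x − 4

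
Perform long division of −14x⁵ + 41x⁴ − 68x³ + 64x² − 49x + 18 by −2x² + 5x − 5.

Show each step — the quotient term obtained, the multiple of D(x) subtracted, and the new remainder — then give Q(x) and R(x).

Step 1: lead(−14x⁵ + 41x⁴ − 68x³ + 64x² − 49x + 18) ÷ lead(D) = −14x⁵ ÷ −2x² = 7x³. Subtract (7x³)·D = −14x⁵ + 35x⁴ − 35x³. Remainder: 6x⁴ − 33x³ + 64x² − 49x + 18.
Step 2: lead(6x⁴ − 33x³ + 64x² − 49x + 18) ÷ lead(D) = 6x⁴ ÷ −2x² = −3x². Subtract (−3x²)·D = 6x⁴ − 15x³ + 15x². Remainder: −18x³ + 49x² − 49x + 18.
Step 3: lead(−18x³ + 49x² − 49x + 18) ÷ lead(D) = −18x³ ÷ −2x² = 9x. Subtract (9x)·D = −18x³ + 45x² − 45x. Remainder: 4x² − 4x + 18.
Step 4: lead(4x² − 4x + 18) ÷ lead(D) = 4x² ÷ −2x² = −2. Subtract (−2)·D = 4x² − 10x + 10. Remainder: 6x + 8.

Q(x) = 7x³ − 3x² + 9x − 2; R(x) = 6x + 8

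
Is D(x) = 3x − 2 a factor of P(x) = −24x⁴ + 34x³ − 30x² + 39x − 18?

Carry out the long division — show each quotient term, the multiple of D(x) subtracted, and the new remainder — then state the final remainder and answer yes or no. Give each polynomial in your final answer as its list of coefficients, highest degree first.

R = [0], so D(x) is a factor of P(x). yes

Step 1: lead(−24x⁴ + 34x³ − 30x² + 39x − 18) ÷ lead(D) = −24x⁴ ÷ 3x = −8x³. Subtract (−8x³)·D = −24x⁴ + 16x³. Remainder: 18x³ − 30x² + 39x − 18.
Step 2: lead(18x³ − 30x² + 39x − 18) ÷ lead(D) = 18x³ ÷ 3x = 6x². Subtract (6x²)·D = 18x³ − 12x². Remainder: −18x² + 39x − 18.
Step 3: lead(−18x² + 39x − 18) ÷ lead(D) = −18x² ÷ 3x = −6x. Subtract (−6x)·D = −18x² + 12x. Remainder: 27x − 18.
Step 4: lead(27x − 18) ÷ lead(D) = 27x ÷ 3x = 9. Subtract (9)·D = 27x − 18. Remainder: 0.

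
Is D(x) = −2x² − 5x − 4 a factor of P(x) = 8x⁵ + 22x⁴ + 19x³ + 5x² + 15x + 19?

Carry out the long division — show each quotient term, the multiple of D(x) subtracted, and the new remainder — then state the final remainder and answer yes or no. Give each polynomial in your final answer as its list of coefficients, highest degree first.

R = [4, 7], so D(x) is not a factor of P(x). no

Step 1: lead(8x⁵ + 22x⁴ + 19x³ + 5x² + 15x + 19) ÷ lead(D) = 8x⁵ ÷ −2x² = −4x³. Subtract (−4x³)·D = 8x⁵ + 20x⁴ + 16x³. Remainder: 2x⁴ + 3x³ + 5x² + 15x + 19.
Step 2: lead(2x⁴ + 3x³ + 5x² + 15x + 19) ÷ lead(D) = 2x⁴ ÷ −2x² = −x². Subtract (−x²)·D = 2x⁴ + 5x³ + 4x². Remainder: −2x³ + x² + 15x + 19.
Step 3: lead(−2x³ + x² + 15x + 19) ÷ lead(D) = −2x³ ÷ −2x² = x. Subtract (x)·D = −2x³ − 5x² − 4x. Remainder: 6x² + 19x + 19.
Step 4: lead(6x² + 19x + 19) ÷ lead(D) = 6x² ÷ −2x² = −3. Subtract (−3)·D = 6x² + 15x + 12. Remainder: 4x + 7.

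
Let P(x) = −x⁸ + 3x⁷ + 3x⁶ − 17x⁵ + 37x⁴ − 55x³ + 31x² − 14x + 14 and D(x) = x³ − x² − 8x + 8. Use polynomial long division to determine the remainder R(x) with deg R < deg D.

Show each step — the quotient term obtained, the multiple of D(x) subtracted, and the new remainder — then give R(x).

Step 1: lead(−x⁸ + 3x⁷ + 3x⁶ − 17x⁵ + 37x⁴ − 55x³ + 31x² − 14x + 14) ÷ lead(D) = −x⁸ ÷ x³ = −x⁵. Subtract (−x⁵)·D = −x⁸ + x⁷ + 8x⁶ − 8x⁵. Remainder: 2x⁷ − 5x⁶ − 9x⁵ + 37x⁴ − 55x³ + 31x² − 14x + 14.
Step 2: lead(2x⁷ − 5x⁶ − 9x⁵ + 37x⁴ − 55x³ + 31x² − 14x + 14) ÷ lead(D) = 2x⁷ ÷ x³ = 2x⁴. Subtract (2x⁴)·D = 2x⁷ − 2x⁶ − 16x⁵ + 16x⁴. Remainder: −3x⁶ + 7x⁵ + 21x⁴ − 55x³ + 31x² − 14x + 14.
Step 3: lead(−3x⁶ + 7x⁵ + 21x⁴ − 55x³ + 31x² − 14x + 14) ÷ lead(D) = −3x⁶ ÷ x³ = −3x³. Subtract (−3x³)·D = −3x⁶ + 3x⁵ + 24x⁴ − 24x³. Remainder: 4x⁵ − 3x⁴ − 31x³ + 31x² − 14x + 14.
Step 4: lead(4x⁵ − 3x⁴ − 31x³ + 31x² − 14x + 14) ÷ lead(D) = 4x⁵ ÷ x³ = 4x². Subtract (4x²)·D = 4x⁵ − 4x⁴ − 32x³ + 32x². Remainder: x⁴ + x³ − x² − 14x + 14.
Step 5: lead(x⁴ + x³ − x² − 14x + 14) ÷ lead(D) = x⁴ ÷ x³ = x. Subtract (x)·D = x⁴ − x³ − 8x² + 8x. Remainder: 2x³ + 7x² − 22x + 14.
Step 6: lead(2x³ + 7x² − 22x + 14) ÷ lead(D) = 2x³ ÷ x³ = 2. Subtract (2)·D = 2x³ − 2x² − 16x + 16. Remainder: 9x² − 6x − 2.

R(x) = 9x² − 6x − 2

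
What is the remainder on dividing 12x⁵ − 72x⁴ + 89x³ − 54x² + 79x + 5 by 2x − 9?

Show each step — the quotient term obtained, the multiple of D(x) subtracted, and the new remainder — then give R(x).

R(x) = −4

Step 1: lead(12x⁵ − 72x⁴ + 89x³ − 54x² + 79x + 5) ÷ lead(D) = 12x⁵ ÷ 2x = 6x⁴. Subtract (6x⁴)·D = 12x⁵ − 54x⁴. Remainder: −18x⁴ + 89x³ − 54x² + 79x + 5.
Step 2: lead(−18x⁴ + 89x³ − 54x² + 79x + 5) ÷ lead(D) = −18x⁴ ÷ 2x = −9x³. Subtract (−9x³)·D = −18x⁴ + 81x³. Remainder: 8x³ − 54x² + 79x + 5.
Step 3: lead(8x³ − 54x² + 79x + 5) ÷ lead(D) = 8x³ ÷ 2x = 4x². Subtract (4x²)·D = 8x³ − 36x². Remainder: −18x² + 79x + 5.
Step 4: lead(−18x² + 79x + 5) ÷ lead(D) = −18x² ÷ 2x = −9x. Subtract (−9x)·D = −18x² + 81x. Remainder: −2x + 5.
Step 5: lead(−2x + 5) ÷ lead(D) = −2x ÷ 2x = −1. Subtract (−1)·D = −2x + 9. Remainder: −4.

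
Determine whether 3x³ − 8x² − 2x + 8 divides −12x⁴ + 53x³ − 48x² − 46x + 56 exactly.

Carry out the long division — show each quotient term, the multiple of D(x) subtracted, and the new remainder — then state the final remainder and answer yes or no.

Step 1: lead(−12x⁴ + 53x³ − 48x² − 46x + 56) ÷ lead(D) = −12x⁴ ÷ 3x³ = −4x. Subtract (−4x)·D = −12x⁴ + 32x³ + 8x² − 32x. Remainder: 21x³ − 56x² − 14x + 56.
Step 2: lead(21x³ − 56x² − 14x + 56) ÷ lead(D) = 21x³ ÷ 3x³ = 7. Subtract (7)·D = 21x³ − 56x² − 14x + 56. Remainder: 0.

R(x) = 0, so D(x) is a factor of P(x). yes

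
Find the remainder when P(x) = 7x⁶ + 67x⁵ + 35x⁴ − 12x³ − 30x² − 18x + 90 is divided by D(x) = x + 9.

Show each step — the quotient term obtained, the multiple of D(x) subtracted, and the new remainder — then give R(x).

Step 1: lead(7x⁶ + 67x⁵ + 35x⁴ − 12x³ − 30x² − 18x + 90) ÷ lead(D) = 7x⁶ ÷ x = 7x⁵. Subtract (7x⁵)·D = 7x⁶ + 63x⁵. Remainder: 4x⁵ + 35x⁴ − 12x³ − 30x² − 18x + 90.
Step 2: lead(4x⁵ + 35x⁴ − 12x³ − 30x² − 18x + 90) ÷ lead(D) = 4x⁵ ÷ x = 4x⁴. Subtract (4x⁴)·D = 4x⁵ + 36x⁴. Remainder: −x⁴ − 12x³ − 30x² − 18x + 90.
Step 3: lead(−x⁴ − 12x³ − 30x² − 18x + 90) ÷ lead(D) = −x⁴ ÷ x = −x³. Subtract (−x³)·D = −x⁴ − 9x³. Remainder: −3x³ − 30x² − 18x + 90.
Step 4: lead(−3x³ − 30x² − 18x + 90) ÷ lead(D) = −3x³ ÷ x = −3x². Subtract (−3x²)·D = −3x³ − 27x². Remainder: −3x² − 18x + 90.
Step 5: lead(−3x² − 18x + 90) ÷ lead(D) = −3x² ÷ x = −3x. Subtract (−3x)·D = −3x² − 27x. Remainder: 9x + 90.
Step 6: lead(9x + 90) ÷ lead(D) = 9x ÷ x = 9. Subtract (9)·D = 9x + 81. Remainder: 9.

R(x) = 9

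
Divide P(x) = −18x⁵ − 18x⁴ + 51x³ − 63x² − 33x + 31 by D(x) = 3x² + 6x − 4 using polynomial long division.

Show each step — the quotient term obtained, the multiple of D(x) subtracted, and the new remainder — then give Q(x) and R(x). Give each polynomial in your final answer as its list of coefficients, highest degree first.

Q = [-6, 6, -3, -7]; R = [-3, 3]

Step 1: lead(−18x⁵ − 18x⁴ + 51x³ − 63x² − 33x + 31) ÷ lead(D) = −18x⁵ ÷ 3x² = −6x³. Subtract (−6x³)·D = −18x⁵ − 36x⁴ + 24x³. Remainder: 18x⁴ + 27x³ − 63x² − 33x + 31.
Step 2: lead(18x⁴ + 27x³ − 63x² − 33x + 31) ÷ lead(D) = 18x⁴ ÷ 3x² = 6x². Subtract (6x²)·D = 18x⁴ + 36x³ − 24x². Remainder: −9x³ − 39x² − 33x + 31.
Step 3: lead(−9x³ − 39x² − 33x + 31) ÷ lead(D) = −9x³ ÷ 3x² = −3x. Subtract (−3x)·D = −9x³ − 18x² + 12x. Remainder: −21x² − 45x + 31.
Step 4: lead(−21x² − 45x + 31) ÷ lead(D) = −21x² ÷ 3x² = −7. Subtract (−7)·D = −21x² − 42x + 28. Remainder: −3x + 3.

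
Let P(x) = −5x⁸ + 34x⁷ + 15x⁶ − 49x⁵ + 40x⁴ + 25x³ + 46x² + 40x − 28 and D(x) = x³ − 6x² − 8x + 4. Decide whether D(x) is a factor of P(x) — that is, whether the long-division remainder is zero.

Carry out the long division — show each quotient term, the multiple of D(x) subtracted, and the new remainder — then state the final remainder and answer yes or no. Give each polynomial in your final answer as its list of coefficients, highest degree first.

Step 1: lead(−5x⁸ + 34x⁷ + 15x⁶ − 49x⁵ + 40x⁴ + 25x³ + 46x² + 40x − 28) ÷ lead(D) = −5x⁸ ÷ x³ = −5x⁵. Subtract (−5x⁵)·D = −5x⁸ + 30x⁷ + 40x⁶ − 20x⁵. Remainder: 4x⁷ − 25x⁶ − 29x⁵ + 40x⁴ + 25x³ + 46x² + 40x − 28.
Step 2: lead(4x⁷ − 25x⁶ − 29x⁵ + 40x⁴ + 25x³ + 46x² + 40x − 28) ÷ lead(D) = 4x⁷ ÷ x³ = 4x⁴. Subtract (4x⁴)·D = 4x⁷ − 24x⁶ − 32x⁵ + 16x⁴. Remainder: −x⁶ + 3x⁵ + 24x⁴ + 25x³ + 46x² + 40x − 28.
Step 3: lead(−x⁶ + 3x⁵ + 24x⁴ + 25x³ + 46x² + 40x − 28) ÷ lead(D) = −x⁶ ÷ x³ = −x³. Subtract (−x³)·D = −x⁶ + 6x⁵ + 8x⁴ − 4x³. Remainder: −3x⁵ + 16x⁴ + 29x³ + 46x² + 40x − 28.
Step 4: lead(−3x⁵ + 16x⁴ + 29x³ + 46x² + 40x − 28) ÷ lead(D) = −3x⁵ ÷ x³ = −3x². Subtract (−3x²)·D = −3x⁵ + 18x⁴ + 24x³ − 12x². Remainder: −2x⁴ + 5x³ + 58x² + 40x − 28.
Step 5: lead(−2x⁴ + 5x³ + 58x² + 40x − 28) ÷ lead(D) = −2x⁴ ÷ x³ = −2x. Subtract (−2x)·D = −2x⁴ + 12x³ + 16x² − 8x. Remainder: −7x³ + 42x² + 48x − 28.
Step 6: lead(−7x³ + 42x² + 48x − 28) ÷ lead(D) = −7x³ ÷ x³ = −7. Subtract (−7)·D = −7x³ + 42x² + 56x − 28. Remainder: −8x.

R = [-8, 0], so D(x) is not a factor of P(x). no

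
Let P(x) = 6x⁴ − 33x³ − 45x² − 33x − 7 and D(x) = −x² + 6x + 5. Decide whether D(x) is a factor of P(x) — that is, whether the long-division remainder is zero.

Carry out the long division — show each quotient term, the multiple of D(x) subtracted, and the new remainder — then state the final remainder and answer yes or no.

R(x) = 8, so D(x) is not a factor of P(x). no

Step 1: lead(6x⁴ − 33x³ − 45x² − 33x − 7) ÷ lead(D) = 6x⁴ ÷ −x² = −6x². Subtract (−6x²)·D = 6x⁴ − 36x³ − 30x². Remainder: 3x³ − 15x² − 33x − 7.
Step 2: lead(3x³ − 15x² − 33x − 7) ÷ lead(D) = 3x³ ÷ −x² = −3x. Subtract (−3x)·D = 3x³ − 18x² − 15x. Remainder: 3x² − 18x − 7.
Step 3: lead(3x² − 18x − 7) ÷ lead(D) = 3x² ÷ −x² = −3. Subtract (−3)·D = 3x² − 18x − 15. Remainder: 8.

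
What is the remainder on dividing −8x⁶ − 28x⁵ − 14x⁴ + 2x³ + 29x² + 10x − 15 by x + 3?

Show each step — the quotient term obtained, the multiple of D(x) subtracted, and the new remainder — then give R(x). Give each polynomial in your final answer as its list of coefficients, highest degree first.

R = [0]

Step 1: lead(−8x⁶ − 28x⁵ − 14x⁴ + 2x³ + 29x² + 10x − 15) ÷ lead(D) = −8x⁶ ÷ x = −8x⁵. Subtract (−8x⁵)·D = −8x⁶ − 24x⁵. Remainder: −4x⁵ − 14x⁴ + 2x³ + 29x² + 10x − 15.
Step 2: lead(−4x⁵ − 14x⁴ + 2x³ + 29x² + 10x − 15) ÷ lead(D) = −4x⁵ ÷ x = −4x⁴. Subtract (−4x⁴)·D = −4x⁵ − 12x⁴. Remainder: −2x⁴ + 2x³ + 29x² + 10x − 15.
Step 3: lead(−2x⁴ + 2x³ + 29x² + 10x − 15) ÷ lead(D) = −2x⁴ ÷ x = −2x³. Subtract (−2x³)·D = −2x⁴ − 6x³. Remainder: 8x³ + 29x² + 10x − 15.
Step 4: lead(8x³ + 29x² + 10x − 15) ÷ lead(D) = 8x³ ÷ x = 8x². Subtract (8x²)·D = 8x³ + 24x². Remainder: 5x² + 10x − 15.
Step 5: lead(5x² + 10x − 15) ÷ lead(D) = 5x² ÷ x = 5x. Subtract (5x)·D = 5x² + 15x. Remainder: −5x − 15.
Step 6: lead(−5x − 15) ÷ lead(D) = −5x ÷ x = −5. Subtract (−5)·D = −5x − 15. Remainder: 0.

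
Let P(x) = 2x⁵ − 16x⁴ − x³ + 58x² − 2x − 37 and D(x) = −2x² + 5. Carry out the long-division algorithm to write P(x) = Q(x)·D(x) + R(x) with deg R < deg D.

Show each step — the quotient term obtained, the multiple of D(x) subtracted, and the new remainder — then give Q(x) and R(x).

Step 1: lead(2x⁵ − 16x⁴ − x³ + 58x² − 2x − 37) ÷ lead(D) = 2x⁵ ÷ −2x² = −x³. Subtract (−x³)·D = 2x⁵ − 5x³. Remainder: −16x⁴ + 4x³ + 58x² − 2x − 37.
Step 2: lead(−16x⁴ + 4x³ + 58x² − 2x − 37) ÷ lead(D) = −16x⁴ ÷ −2x² = 8x². Subtract (8x²)·D = −16x⁴ + 40x². Remainder: 4x³ + 18x² − 2x − 37.
Step 3: lead(4x³ + 18x² − 2x − 37) ÷ lead(D) = 4x³ ÷ −2x² = −2x. Subtract (−2x)·D = 4x³ − 10x. Remainder: 18x² + 8x − 37.
Step 4: lead(18x² + 8x − 37) ÷ lead(D) = 18x² ÷ −2x² = −9. Subtract (−9)·D = 18x² − 45. Remainder: 8x + 8.

Q(x) = −x³ + 8x² − 2x − 9; R(x) = 8x + 8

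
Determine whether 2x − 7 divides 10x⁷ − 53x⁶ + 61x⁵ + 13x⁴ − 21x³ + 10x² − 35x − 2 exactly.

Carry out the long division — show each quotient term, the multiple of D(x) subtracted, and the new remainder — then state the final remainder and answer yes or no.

R(x) = −2, so D(x) is not a factor of P(x). no

Step 1: lead(10x⁷ − 53x⁶ + 61x⁵ + 13x⁴ − 21x³ + 10x² − 35x − 2) ÷ lead(D) = 10x⁷ ÷ 2x = 5x⁶. Subtract (5x⁶)·D = 10x⁷ − 35x⁶. Remainder: −18x⁶ + 61x⁵ + 13x⁴ − 21x³ + 10x² − 35x − 2.
Step 2: lead(−18x⁶ + 61x⁵ + 13x⁴ − 21x³ + 10x² − 35x − 2) ÷ lead(D) = −18x⁶ ÷ 2x = −9x⁵. Subtract (−9x⁵)·D = −18x⁶ + 63x⁵. Remainder: −2x⁵ + 13x⁴ − 21x³ + 10x² − 35x − 2.
Step 3: lead(−2x⁵ + 13x⁴ − 21x³ + 10x² − 35x − 2) ÷ lead(D) = −2x⁵ ÷ 2x = −x⁴. Subtract (−x⁴)·D = −2x⁵ + 7x⁴. Remainder: 6x⁴ − 21x³ + 10x² − 35x − 2.
Step 4: lead(6x⁴ − 21x³ + 10x² − 35x − 2) ÷ lead(D) = 6x⁴ ÷ 2x = 3x³. Subtract (3x³)·D = 6x⁴ − 21x³. Remainder: 10x² − 35x − 2.
Step 5: lead(10x² − 35x − 2) ÷ lead(D) = 10x² ÷ 2x = 5x. Subtract (5x)·D = 10x² − 35x. Remainder: −2.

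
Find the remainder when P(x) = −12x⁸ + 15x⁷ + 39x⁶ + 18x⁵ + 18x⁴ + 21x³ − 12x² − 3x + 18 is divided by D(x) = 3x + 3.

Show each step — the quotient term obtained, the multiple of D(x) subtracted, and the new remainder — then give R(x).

Step 1: lead(−12x⁸ + 15x⁷ + 39x⁶ + 18x⁵ + 18x⁴ + 21x³ − 12x² − 3x + 18) ÷ lead(D) = −12x⁸ ÷ 3x = −4x⁷. Subtract (−4x⁷)·D = −12x⁸ − 12x⁷. Remainder: 27x⁷ + 39x⁶ + 18x⁵ + 18x⁴ + 21x³ − 12x² − 3x + 18.
Step 2: lead(27x⁷ + 39x⁶ + 18x⁵ + 18x⁴ + 21x³ − 12x² − 3x + 18) ÷ lead(D) = 27x⁷ ÷ 3x = 9x⁶. Subtract (9x⁶)·D = 27x⁷ + 27x⁶. Remainder: 12x⁶ + 18x⁵ + 18x⁴ + 21x³ − 12x² − 3x + 18.
Step 3: lead(12x⁶ + 18x⁵ + 18x⁴ + 21x³ − 12x² − 3x + 18) ÷ lead(D) = 12x⁶ ÷ 3x = 4x⁵. Subtract (4x⁵)·D = 12x⁶ + 12x⁵. Remainder: 6x⁵ + 18x⁴ + 21x³ − 12x² − 3x + 18.
Step 4: lead(6x⁵ + 18x⁴ + 21x³ − 12x² − 3x + 18) ÷ lead(D) = 6x⁵ ÷ 3x = 2x⁴. Subtract (2x⁴)·D = 6x⁵ + 6x⁴. Remainder: 12x⁴ + 21x³ − 12x² − 3x + 18.
Step 5: lead(12x⁴ + 21x³ − 12x² − 3x + 18) ÷ lead(D) = 12x⁴ ÷ 3x = 4x³. Subtract (4x³)·D = 12x⁴ + 12x³. Remainder: 9x³ − 12x² − 3x + 18.
Step 6: lead(9x³ − 12x² − 3x + 18) ÷ lead(D) = 9x³ ÷ 3x = 3x². Subtract (3x²)·D = 9x³ + 9x². Remainder: −21x² − 3x + 18.
Step 7: lead(−21x² − 3x + 18) ÷ lead(D) = −21x² ÷ 3x = −7x. Subtract (−7x)·D = −21x² − 21x. Remainder: 18x + 18.
Step 8: lead(18x + 18) ÷ lead(D) = 18x ÷ 3x = 6. Subtract (6)·D = 18x + 18. Remainder: 0.

R(x) = 0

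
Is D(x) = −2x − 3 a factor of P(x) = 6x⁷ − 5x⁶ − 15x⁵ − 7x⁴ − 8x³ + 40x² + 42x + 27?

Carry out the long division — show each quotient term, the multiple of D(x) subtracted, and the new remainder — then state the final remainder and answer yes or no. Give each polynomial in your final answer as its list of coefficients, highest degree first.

Step 1: lead(6x⁷ − 5x⁶ − 15x⁵ − 7x⁴ − 8x³ + 40x² + 42x + 27) ÷ lead(D) = 6x⁷ ÷ −2x = −3x⁶. Subtract (−3x⁶)·D = 6x⁷ + 9x⁶. Remainder: −14x⁶ − 15x⁵ − 7x⁴ − 8x³ + 40x² + 42x + 27.
Step 2: lead(−14x⁶ − 15x⁵ − 7x⁴ − 8x³ + 40x² + 42x + 27) ÷ lead(D) = −14x⁶ ÷ −2x = 7x⁵. Subtract (7x⁵)·D = −14x⁶ − 21x⁵. Remainder: 6x⁵ − 7x⁴ − 8x³ + 40x² + 42x + 27.
Step 3: lead(6x⁵ − 7x⁴ − 8x³ + 40x² + 42x + 27) ÷ lead(D) = 6x⁵ ÷ −2x = −3x⁴. Subtract (−3x⁴)·D = 6x⁵ + 9x⁴. Remainder: −16x⁴ − 8x³ + 40x² + 42x + 27.
Step 4: lead(−16x⁴ − 8x³ + 40x² + 42x + 27) ÷ lead(D) = −16x⁴ ÷ −2x = 8x³. Subtract (8x³)·D = −16x⁴ − 24x³. Remainder: 16x³ + 40x² + 42x + 27.
Step 5: lead(16x³ + 40x² + 42x + 27) ÷ lead(D) = 16x³ ÷ −2x = −8x². Subtract (−8x²)·D = 16x³ + 24x². Remainder: 16x² + 42x + 27.
Step 6: lead(16x² + 42x + 27) ÷ lead(D) = 16x² ÷ −2x = −8x. Subtract (−8x)·D = 16x² + 24x. Remainder: 18x + 27.
Step 7: lead(18x + 27) ÷ lead(D) = 18x ÷ −2x = −9. Subtract (−9)·D = 18x + 27. Remainder: 0.

R = [0], so D(x) is a factor of P(x). yes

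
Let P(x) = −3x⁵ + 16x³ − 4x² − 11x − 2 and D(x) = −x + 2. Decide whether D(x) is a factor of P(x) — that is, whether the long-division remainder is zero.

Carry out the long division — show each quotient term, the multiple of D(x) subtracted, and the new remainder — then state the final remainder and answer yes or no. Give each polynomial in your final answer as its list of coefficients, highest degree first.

R = [-8], so D(x) is not a factor of P(x). no

Step 1: lead(−3x⁵ + 16x³ − 4x² − 11x − 2) ÷ lead(D) = −3x⁵ ÷ −x = 3x⁴. Subtract (3x⁴)·D = −3x⁵ + 6x⁴. Remainder: −6x⁴ + 16x³ − 4x² − 11x − 2.
Step 2: lead(−6x⁴ + 16x³ − 4x² − 11x − 2) ÷ lead(D) = −6x⁴ ÷ −x = 6x³. Subtract (6x³)·D = −6x⁴ + 12x³. Remainder: 4x³ − 4x² − 11x − 2.
Step 3: lead(4x³ − 4x² − 11x − 2) ÷ lead(D) = 4x³ ÷ −x = −4x². Subtract (−4x²)·D = 4x³ − 8x². Remainder: 4x² − 11x − 2.
Step 4: lead(4x² − 11x − 2) ÷ lead(D) = 4x² ÷ −x = −4x. Subtract (−4x)·D = 4x² − 8x. Remainder: −3x − 2.
Step 5: lead(−3x − 2) ÷ lead(D) = −3x ÷ −x = 3. Subtract (3)·D = −3x + 6. Remainder: −8.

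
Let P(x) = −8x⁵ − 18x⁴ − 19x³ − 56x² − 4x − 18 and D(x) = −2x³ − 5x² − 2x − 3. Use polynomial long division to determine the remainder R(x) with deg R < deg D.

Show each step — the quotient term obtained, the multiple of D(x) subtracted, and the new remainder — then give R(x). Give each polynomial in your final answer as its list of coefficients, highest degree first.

Step 1: lead(−8x⁵ − 18x⁴ − 19x³ − 56x² − 4x − 18) ÷ lead(D) = −8x⁵ ÷ −2x³ = 4x². Subtract (4x²)·D = −8x⁵ − 20x⁴ − 8x³ − 12x². Remainder: 2x⁴ − 11x³ − 44x² − 4x − 18.
Step 2: lead(2x⁴ − 11x³ − 44x² − 4x − 18) ÷ lead(D) = 2x⁴ ÷ −2x³ = −x. Subtract (−x)·D = 2x⁴ + 5x³ + 2x² + 3x. Remainder: −16x³ − 46x² − 7x − 18.
Step 3: lead(−16x³ − 46x² − 7x − 18) ÷ lead(D) = −16x³ ÷ −2x³ = 8. Subtract (8)·D = −16x³ − 40x² − 16x − 24. Remainder: −6x² + 9x + 6.

R = [-6, 9, 6]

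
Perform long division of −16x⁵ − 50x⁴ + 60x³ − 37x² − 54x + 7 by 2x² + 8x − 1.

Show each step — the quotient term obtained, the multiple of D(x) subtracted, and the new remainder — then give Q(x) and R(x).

Q(x) = −8x³ + 7x² − 2x − 7; R(x) = 0

Step 1: lead(−16x⁵ − 50x⁴ + 60x³ − 37x² − 54x + 7) ÷ lead(D) = −16x⁵ ÷ 2x² = −8x³. Subtract (−8x³)·D = −16x⁵ − 64x⁴ + 8x³. Remainder: 14x⁴ + 52x³ − 37x² − 54x + 7.
Step 2: lead(14x⁴ + 52x³ − 37x² − 54x + 7) ÷ lead(D) = 14x⁴ ÷ 2x² = 7x². Subtract (7x²)·D = 14x⁴ + 56x³ − 7x². Remainder: −4x³ − 30x² − 54x + 7.
Step 3: lead(−4x³ − 30x² − 54x + 7) ÷ lead(D) = −4x³ ÷ 2x² = −2x. Subtract (−2x)·D = −4x³ − 16x² + 2x. Remainder: −14x² − 56x + 7.
Step 4: lead(−14x² − 56x + 7) ÷ lead(D) = −14x² ÷ 2x² = −7. Subtract (−7)·D = −14x² − 56x + 7. Remainder: 0.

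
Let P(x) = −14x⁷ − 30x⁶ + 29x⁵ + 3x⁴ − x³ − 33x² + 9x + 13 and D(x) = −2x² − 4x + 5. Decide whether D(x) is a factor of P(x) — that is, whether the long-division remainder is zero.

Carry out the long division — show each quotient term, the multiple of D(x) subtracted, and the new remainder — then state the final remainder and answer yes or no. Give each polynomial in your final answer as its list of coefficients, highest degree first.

Step 1: lead(−14x⁷ − 30x⁶ + 29x⁵ + 3x⁴ − x³ − 33x² + 9x + 13) ÷ lead(D) = −14x⁷ ÷ −2x² = 7x⁵. Subtract (7x⁵)·D = −14x⁷ − 28x⁶ + 35x⁵. Remainder: −2x⁶ − 6x⁵ + 3x⁴ − x³ − 33x² + 9x + 13.
Step 2: lead(−2x⁶ − 6x⁵ + 3x⁴ − x³ − 33x² + 9x + 13) ÷ lead(D) = −2x⁶ ÷ −2x² = x⁴. Subtract (x⁴)·D = −2x⁶ − 4x⁵ + 5x⁴. Remainder: −2x⁵ − 2x⁴ − x³ − 33x² + 9x + 13.
Step 3: lead(−2x⁵ − 2x⁴ − x³ − 33x² + 9x + 13) ÷ lead(D) = −2x⁵ ÷ −2x² = x³. Subtract (x³)·D = −2x⁵ − 4x⁴ + 5x³. Remainder: 2x⁴ − 6x³ − 33x² + 9x + 13.
Step 4: lead(2x⁴ − 6x³ − 33x² + 9x + 13) ÷ lead(D) = 2x⁴ ÷ −2x² = −x². Subtract (−x²)·D = 2x⁴ + 4x³ − 5x². Remainder: −10x³ − 28x² + 9x + 13.
Step 5: lead(−10x³ − 28x² + 9x + 13) ÷ lead(D) = −10x³ ÷ −2x² = 5x. Subtract (5x)·D = −10x³ − 20x² + 25x. Remainder: −8x² − 16x + 13.
Step 6: lead(−8x² − 16x + 13) ÷ lead(D) = −8x² ÷ −2x² = 4. Subtract (4)·D = −8x² − 16x + 20. Remainder: −7.

R = [-7], so D(x) is not a factor of P(x). no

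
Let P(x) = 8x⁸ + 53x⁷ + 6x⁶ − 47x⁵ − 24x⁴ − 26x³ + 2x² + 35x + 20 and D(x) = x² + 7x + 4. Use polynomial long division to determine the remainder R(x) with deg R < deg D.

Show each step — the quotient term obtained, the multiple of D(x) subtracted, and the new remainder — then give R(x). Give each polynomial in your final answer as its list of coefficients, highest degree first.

Step 1: lead(8x⁸ + 53x⁷ + 6x⁶ − 47x⁵ − 24x⁴ − 26x³ + 2x² + 35x + 20) ÷ lead(D) = 8x⁸ ÷ x² = 8x⁶. Subtract (8x⁶)·D = 8x⁸ + 56x⁷ + 32x⁶. Remainder: −3x⁷ − 26x⁶ − 47x⁵ − 24x⁴ − 26x³ + 2x² + 35x + 20.
Step 2: lead(−3x⁷ − 26x⁶ − 47x⁵ − 24x⁴ − 26x³ + 2x² + 35x + 20) ÷ lead(D) = −3x⁷ ÷ x² = −3x⁵. Subtract (−3x⁵)·D = −3x⁷ − 21x⁶ − 12x⁵. Remainder: −5x⁶ − 35x⁵ − 24x⁴ − 26x³ + 2x² + 35x + 20.
Step 3: lead(−5x⁶ − 35x⁵ − 24x⁴ − 26x³ + 2x² + 35x + 20) ÷ lead(D) = −5x⁶ ÷ x² = −5x⁴. Subtract (−5x⁴)·D = −5x⁶ − 35x⁵ − 20x⁴. Remainder: −4x⁴ − 26x³ + 2x² + 35x + 20.
Step 4: lead(−4x⁴ − 26x³ + 2x² + 35x + 20) ÷ lead(D) = −4x⁴ ÷ x² = −4x². Subtract (−4x²)·D = −4x⁴ − 28x³ − 16x². Remainder: 2x³ + 18x² + 35x + 20.
Step 5: lead(2x³ + 18x² + 35x + 20) ÷ lead(D) = 2x³ ÷ x² = 2x. Subtract (2x)·D = 2x³ + 14x² + 8x. Remainder: 4x² + 27x + 20.
Step 6: lead(4x² + 27x + 20) ÷ lead(D) = 4x² ÷ x² = 4. Subtract (4)·D = 4x² + 28x + 16. Remainder: −x + 4.

R = [-1, 4]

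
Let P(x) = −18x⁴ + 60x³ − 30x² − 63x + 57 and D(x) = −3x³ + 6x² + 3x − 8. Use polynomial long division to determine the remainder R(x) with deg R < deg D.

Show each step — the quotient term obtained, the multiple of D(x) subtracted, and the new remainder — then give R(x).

Step 1: lead(−18x⁴ + 60x³ − 30x² − 63x + 57) ÷ lead(D) = −18x⁴ ÷ −3x³ = 6x. Subtract (6x)·D = −18x⁴ + 36x³ + 18x² − 48x. Remainder: 24x³ − 48x² − 15x + 57.
Step 2: lead(24x³ − 48x² − 15x + 57) ÷ lead(D) = 24x³ ÷ −3x³ = −8. Subtract (−8)·D = 24x³ − 48x² − 24x + 64. Remainder: 9x − 7.

R(x) = 9x − 7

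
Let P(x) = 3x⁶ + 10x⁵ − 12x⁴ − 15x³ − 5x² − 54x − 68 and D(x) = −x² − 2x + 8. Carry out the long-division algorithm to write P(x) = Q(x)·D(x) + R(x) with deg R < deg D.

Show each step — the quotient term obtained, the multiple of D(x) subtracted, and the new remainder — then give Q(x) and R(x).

Step 1: lead(3x⁶ + 10x⁵ − 12x⁴ − 15x³ − 5x² − 54x − 68) ÷ lead(D) = 3x⁶ ÷ −x² = −3x⁴. Subtract (−3x⁴)·D = 3x⁶ + 6x⁵ − 24x⁴. Remainder: 4x⁵ + 12x⁴ − 15x³ − 5x² − 54x − 68.
Step 2: lead(4x⁵ + 12x⁴ − 15x³ − 5x² − 54x − 68) ÷ lead(D) = 4x⁵ ÷ −x² = −4x³. Subtract (−4x³)·D = 4x⁵ + 8x⁴ − 32x³. Remainder: 4x⁴ + 17x³ − 5x² − 54x − 68.
Step 3: lead(4x⁴ + 17x³ − 5x² − 54x − 68) ÷ lead(D) = 4x⁴ ÷ −x² = −4x². Subtract (−4x²)·D = 4x⁴ + 8x³ − 32x². Remainder: 9x³ + 27x² − 54x − 68.
Step 4: lead(9x³ + 27x² − 54x − 68) ÷ lead(D) = 9x³ ÷ −x² = −9x. Subtract (−9x)·D = 9x³ + 18x² − 72x. Remainder: 9x² + 18x − 68.
Step 5: lead(9x² + 18x − 68) ÷ lead(D) = 9x² ÷ −x² = −9. Subtract (−9)·D = 9x² + 18x − 72. Remainder: 4.

Q(x) = −3x⁴ − 4x³ − 4x² − 9x − 9; R(x) = 4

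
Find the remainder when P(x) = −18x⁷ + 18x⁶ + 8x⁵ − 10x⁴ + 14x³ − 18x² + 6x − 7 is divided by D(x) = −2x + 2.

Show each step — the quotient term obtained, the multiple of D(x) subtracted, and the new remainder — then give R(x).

R(x) = −7

Step 1: lead(−18x⁷ + 18x⁶ + 8x⁵ − 10x⁴ + 14x³ − 18x² + 6x − 7) ÷ lead(D) = −18x⁷ ÷ −2x = 9x⁶. Subtract (9x⁶)·D = −18x⁷ + 18x⁶. Remainder: 8x⁵ − 10x⁴ + 14x³ − 18x² + 6x − 7.
Step 2: lead(8x⁵ − 10x⁴ + 14x³ − 18x² + 6x − 7) ÷ lead(D) = 8x⁵ ÷ −2x = −4x⁴. Subtract (−4x⁴)·D = 8x⁵ − 8x⁴. Remainder: −2x⁴ + 14x³ − 18x² + 6x − 7.
Step 3: lead(−2x⁴ + 14x³ − 18x² + 6x − 7) ÷ lead(D) = −2x⁴ ÷ −2x = x³. Subtract (x³)·D = −2x⁴ + 2x³. Remainder: 12x³ − 18x² + 6x − 7.
Step 4: lead(12x³ − 18x² + 6x − 7) ÷ lead(D) = 12x³ ÷ −2x = −6x². Subtract (−6x²)·D = 12x³ − 12x². Remainder: −6x² + 6x − 7.
Step 5: lead(−6x² + 6x − 7) ÷ lead(D) = −6x² ÷ −2x = 3x. Subtract (3x)·D = −6x² + 6x. Remainder: −7.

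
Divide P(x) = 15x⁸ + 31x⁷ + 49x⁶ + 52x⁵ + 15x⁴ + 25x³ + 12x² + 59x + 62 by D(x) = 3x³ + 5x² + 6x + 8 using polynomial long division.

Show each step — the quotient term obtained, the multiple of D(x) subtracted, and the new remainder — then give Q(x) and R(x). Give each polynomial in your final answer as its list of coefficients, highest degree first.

Q = [5, 2, 3, -5, 2, 7]; R = [5, 1, 6]

Step 1: lead(15x⁸ + 31x⁷ + 49x⁶ + 52x⁵ + 15x⁴ + 25x³ + 12x² + 59x + 62) ÷ lead(D) = 15x⁸ ÷ 3x³ = 5x⁵. Subtract (5x⁵)·D = 15x⁸ + 25x⁷ + 30x⁶ + 40x⁵. Remainder: 6x⁷ + 19x⁶ + 12x⁵ + 15x⁴ + 25x³ + 12x² + 59x + 62.
Step 2: lead(6x⁷ + 19x⁶ + 12x⁵ + 15x⁴ + 25x³ + 12x² + 59x + 62) ÷ lead(D) = 6x⁷ ÷ 3x³ = 2x⁴. Subtract (2x⁴)·D = 6x⁷ + 10x⁶ + 12x⁵ + 16x⁴. Remainder: 9x⁶ − x⁴ + 25x³ + 12x² + 59x + 62.
Step 3: lead(9x⁶ − x⁴ + 25x³ + 12x² + 59x + 62) ÷ lead(D) = 9x⁶ ÷ 3x³ = 3x³. Subtract (3x³)·D = 9x⁶ + 15x⁵ + 18x⁴ + 24x³. Remainder: −15x⁵ − 19x⁴ + x³ + 12x² + 59x + 62.
Step 4: lead(−15x⁵ − 19x⁴ + x³ + 12x² + 59x + 62) ÷ lead(D) = −15x⁵ ÷ 3x³ = −5x². Subtract (−5x²)·D = −15x⁵ − 25x⁴ − 30x³ − 40x². Remainder: 6x⁴ + 31x³ + 52x² + 59x + 62.
Step 5: lead(6x⁴ + 31x³ + 52x² + 59x + 62) ÷ lead(D) = 6x⁴ ÷ 3x³ = 2x. Subtract (2x)·D = 6x⁴ + 10x³ + 12x² + 16x. Remainder: 21x³ + 40x² + 43x + 62.
Step 6: lead(21x³ + 40x² + 43x + 62) ÷ lead(D) = 21x³ ÷ 3x³ = 7. Subtract (7)·D = 21x³ + 35x² + 42x + 56. Remainder: 5x² + x + 6.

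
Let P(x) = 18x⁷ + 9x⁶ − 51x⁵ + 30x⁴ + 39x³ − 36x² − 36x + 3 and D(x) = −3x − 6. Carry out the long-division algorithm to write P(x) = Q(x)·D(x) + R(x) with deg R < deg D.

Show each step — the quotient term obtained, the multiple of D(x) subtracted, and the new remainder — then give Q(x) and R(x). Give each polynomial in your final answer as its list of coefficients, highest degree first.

Q = [-6, 9, -1, -8, 3, 6, 0]; R = [3]

Step 1: lead(18x⁷ + 9x⁶ − 51x⁵ + 30x⁴ + 39x³ − 36x² − 36x + 3) ÷ lead(D) = 18x⁷ ÷ −3x = −6x⁶. Subtract (−6x⁶)·D = 18x⁷ + 36x⁶. Remainder: −27x⁶ − 51x⁵ + 30x⁴ + 39x³ − 36x² − 36x + 3.
Step 2: lead(−27x⁶ − 51x⁵ + 30x⁴ + 39x³ − 36x² − 36x + 3) ÷ lead(D) = −27x⁶ ÷ −3x = 9x⁵. Subtract (9x⁵)·D = −27x⁶ − 54x⁵. Remainder: 3x⁵ + 30x⁴ + 39x³ − 36x² − 36x + 3.
Step 3: lead(3x⁵ + 30x⁴ + 39x³ − 36x² − 36x + 3) ÷ lead(D) = 3x⁵ ÷ −3x = −x⁴. Subtract (−x⁴)·D = 3x⁵ + 6x⁴. Remainder: 24x⁴ + 39x³ − 36x² − 36x + 3.
Step 4: lead(24x⁴ + 39x³ − 36x² − 36x + 3) ÷ lead(D) = 24x⁴ ÷ −3x = −8x³. Subtract (−8x³)·D = 24x⁴ + 48x³. Remainder: −9x³ − 36x² − 36x + 3.
Step 5: lead(−9x³ − 36x² − 36x + 3) ÷ lead(D) = −9x³ ÷ −3x = 3x². Subtract (3x²)·D = −9x³ − 18x². Remainder: −18x² − 36x + 3.
Step 6: lead(−18x² − 36x + 3) ÷ lead(D) = −18x² ÷ −3x = 6x. Subtract (6x)·D = −18x² − 36x. Remainder: 3.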